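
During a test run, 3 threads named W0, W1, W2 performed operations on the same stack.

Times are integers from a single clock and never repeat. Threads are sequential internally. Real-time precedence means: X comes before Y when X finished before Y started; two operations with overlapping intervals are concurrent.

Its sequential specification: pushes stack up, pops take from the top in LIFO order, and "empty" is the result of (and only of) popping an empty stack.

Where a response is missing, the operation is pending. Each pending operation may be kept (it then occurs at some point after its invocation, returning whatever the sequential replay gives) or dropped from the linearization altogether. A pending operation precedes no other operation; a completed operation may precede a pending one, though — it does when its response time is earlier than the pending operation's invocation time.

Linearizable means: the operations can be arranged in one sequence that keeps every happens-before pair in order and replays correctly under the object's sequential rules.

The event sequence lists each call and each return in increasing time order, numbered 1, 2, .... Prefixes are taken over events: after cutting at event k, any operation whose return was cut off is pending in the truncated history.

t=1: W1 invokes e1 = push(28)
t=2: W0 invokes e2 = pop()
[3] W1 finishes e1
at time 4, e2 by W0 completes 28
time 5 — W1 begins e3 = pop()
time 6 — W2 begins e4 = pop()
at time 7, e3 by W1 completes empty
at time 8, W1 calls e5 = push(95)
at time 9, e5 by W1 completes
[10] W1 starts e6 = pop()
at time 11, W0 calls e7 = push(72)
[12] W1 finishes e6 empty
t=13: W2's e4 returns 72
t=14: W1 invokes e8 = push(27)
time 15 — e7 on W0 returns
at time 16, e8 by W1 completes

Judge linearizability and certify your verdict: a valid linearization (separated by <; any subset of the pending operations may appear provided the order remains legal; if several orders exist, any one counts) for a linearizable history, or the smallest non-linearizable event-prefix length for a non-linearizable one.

cut after 12 events: linearizable; cut after 13 events (e4 responds, time 13): not linearizable
6 completed operations, 8 real-time-consistent orders — every stack replay fails
including or dropping the 1 pending operation (e7) in any combination fails
one such order, e1, e2, e3, e4, e5, e6 (pending dropped), breaks at step 4 where e4 pop() → 72 is illegal
one such order, e1, e2, e3, e5, e4, e6 (pending dropped), breaks at step 5 where e4 pop() → 72 is illegal

not linearizable — minimal violating prefix: 13 events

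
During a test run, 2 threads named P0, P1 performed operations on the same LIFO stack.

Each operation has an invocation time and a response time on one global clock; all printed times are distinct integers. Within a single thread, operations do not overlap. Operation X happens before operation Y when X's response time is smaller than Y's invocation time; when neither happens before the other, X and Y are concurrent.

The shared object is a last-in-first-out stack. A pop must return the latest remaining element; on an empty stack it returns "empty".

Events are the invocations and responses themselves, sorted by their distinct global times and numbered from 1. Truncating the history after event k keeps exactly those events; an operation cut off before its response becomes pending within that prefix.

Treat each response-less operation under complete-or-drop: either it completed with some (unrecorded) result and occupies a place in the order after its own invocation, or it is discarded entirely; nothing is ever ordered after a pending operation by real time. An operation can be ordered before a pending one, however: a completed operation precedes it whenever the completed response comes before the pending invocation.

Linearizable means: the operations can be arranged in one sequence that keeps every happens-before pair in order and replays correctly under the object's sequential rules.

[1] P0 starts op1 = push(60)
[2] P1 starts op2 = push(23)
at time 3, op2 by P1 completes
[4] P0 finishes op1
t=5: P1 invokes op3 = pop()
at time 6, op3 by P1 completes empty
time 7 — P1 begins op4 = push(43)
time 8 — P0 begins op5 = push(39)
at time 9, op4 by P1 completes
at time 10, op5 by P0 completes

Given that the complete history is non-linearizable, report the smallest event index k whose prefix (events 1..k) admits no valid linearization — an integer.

6

one valid order for events 1..5 is op1, op2:
step 1: op1 push(60) — stack <60>
step 2: op2 push(23) — stack <60,23>
event 6 — op3's response, time 6 — after it, nothing linearizes
sample order op1, op2, op3 stalls at step 3 — op3 pop() → empty has no legal effect
sample order op2, op1, op3 stalls at step 3 — op3 pop() → empty has no legal effect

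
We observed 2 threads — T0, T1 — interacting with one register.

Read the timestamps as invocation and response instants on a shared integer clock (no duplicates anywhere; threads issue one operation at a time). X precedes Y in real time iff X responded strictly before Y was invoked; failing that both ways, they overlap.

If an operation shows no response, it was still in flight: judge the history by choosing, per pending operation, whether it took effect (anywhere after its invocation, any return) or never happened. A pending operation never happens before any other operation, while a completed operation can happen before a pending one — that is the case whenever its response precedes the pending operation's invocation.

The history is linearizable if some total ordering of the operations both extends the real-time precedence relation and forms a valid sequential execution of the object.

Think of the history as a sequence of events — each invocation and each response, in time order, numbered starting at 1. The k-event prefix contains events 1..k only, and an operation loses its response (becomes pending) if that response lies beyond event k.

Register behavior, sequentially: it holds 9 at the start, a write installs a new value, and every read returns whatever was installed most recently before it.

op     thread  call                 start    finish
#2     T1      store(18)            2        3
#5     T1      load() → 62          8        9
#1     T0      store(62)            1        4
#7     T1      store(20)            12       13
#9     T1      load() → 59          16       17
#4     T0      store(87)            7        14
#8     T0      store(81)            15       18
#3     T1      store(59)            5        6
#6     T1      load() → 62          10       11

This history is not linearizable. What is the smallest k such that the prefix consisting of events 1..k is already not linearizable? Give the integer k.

events 1..8 are linearizable, e.g. via #1, #2, #3:
1. #1 store(62), leaving value 62
2. #2 store(18), leaving value 18
3. #3 store(59), leaving value 59
at event 9 (#5's time-9 response) nothing linearizes any more
every completion of the 1 pending operation (#4) was checked; none linearizes
for example #1, #2, #3, #5 (pending dropped) fails at step 4: #5 load() → 62 is not legal there
for example #2, #1, #3, #5 (pending dropped) fails at step 4: #5 load() → 62 is not legal there

9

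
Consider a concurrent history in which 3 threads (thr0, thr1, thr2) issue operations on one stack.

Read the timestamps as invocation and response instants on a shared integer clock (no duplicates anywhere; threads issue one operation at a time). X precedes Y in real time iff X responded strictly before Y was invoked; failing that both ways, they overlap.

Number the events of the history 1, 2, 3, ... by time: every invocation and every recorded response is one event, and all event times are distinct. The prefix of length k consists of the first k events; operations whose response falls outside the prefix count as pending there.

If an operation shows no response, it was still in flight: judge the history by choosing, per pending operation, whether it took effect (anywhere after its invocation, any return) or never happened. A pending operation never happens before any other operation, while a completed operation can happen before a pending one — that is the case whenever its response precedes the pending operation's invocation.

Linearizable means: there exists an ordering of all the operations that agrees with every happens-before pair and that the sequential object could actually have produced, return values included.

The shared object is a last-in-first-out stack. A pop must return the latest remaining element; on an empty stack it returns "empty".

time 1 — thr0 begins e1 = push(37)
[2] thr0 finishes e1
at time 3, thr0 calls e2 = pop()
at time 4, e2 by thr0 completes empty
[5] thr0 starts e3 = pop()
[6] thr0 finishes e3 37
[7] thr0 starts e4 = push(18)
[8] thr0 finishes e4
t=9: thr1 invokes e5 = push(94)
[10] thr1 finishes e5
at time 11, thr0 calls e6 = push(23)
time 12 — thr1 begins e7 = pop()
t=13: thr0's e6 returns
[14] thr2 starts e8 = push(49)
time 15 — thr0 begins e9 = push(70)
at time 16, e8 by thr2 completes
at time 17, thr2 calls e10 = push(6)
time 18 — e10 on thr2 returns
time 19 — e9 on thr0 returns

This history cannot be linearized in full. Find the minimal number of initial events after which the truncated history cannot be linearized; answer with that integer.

4

one valid order for events 1..3 is e1:
after step 1 (e1 push(37)): stack <37>
include event 4 — e2 responding at 4 — and every candidate order breaks
take e1, e2: step 2 already fails, because e2 pop() → empty cannot occur there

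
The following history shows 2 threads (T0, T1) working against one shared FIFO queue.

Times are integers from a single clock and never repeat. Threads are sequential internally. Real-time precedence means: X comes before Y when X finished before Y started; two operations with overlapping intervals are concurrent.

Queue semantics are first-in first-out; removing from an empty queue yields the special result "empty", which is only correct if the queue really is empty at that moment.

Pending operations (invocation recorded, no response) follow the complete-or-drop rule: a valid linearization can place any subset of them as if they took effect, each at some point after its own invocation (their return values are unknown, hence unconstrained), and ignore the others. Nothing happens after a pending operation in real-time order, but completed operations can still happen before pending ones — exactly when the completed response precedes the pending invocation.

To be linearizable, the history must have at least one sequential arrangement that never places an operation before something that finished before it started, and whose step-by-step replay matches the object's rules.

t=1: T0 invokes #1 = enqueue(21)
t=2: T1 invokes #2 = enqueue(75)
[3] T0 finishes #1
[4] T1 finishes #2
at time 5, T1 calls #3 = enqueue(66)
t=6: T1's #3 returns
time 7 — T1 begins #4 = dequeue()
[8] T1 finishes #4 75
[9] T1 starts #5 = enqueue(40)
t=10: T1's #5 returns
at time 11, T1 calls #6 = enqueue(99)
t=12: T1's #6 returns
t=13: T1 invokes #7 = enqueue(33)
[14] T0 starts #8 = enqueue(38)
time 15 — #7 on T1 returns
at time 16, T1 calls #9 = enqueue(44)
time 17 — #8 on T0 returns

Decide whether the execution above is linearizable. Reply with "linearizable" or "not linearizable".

linearizable

one valid linearization: #2, #1, #3, #4, #5, #6, #7, #8
after step 1 (#2 enqueue(75)): queue <75>
after step 2 (#1 enqueue(21)): queue <75,21>
after step 3 (#3 enqueue(66)): queue <75,21,66>
after step 4 (#4 dequeue() → 75): queue <21,66>
after step 5 (#5 enqueue(40)): queue <21,66,40>
after step 6 (#6 enqueue(99)): queue <21,66,40,99>
after step 7 (#7 enqueue(33)): queue <21,66,40,99,33>
after step 8 (#8 enqueue(38)): queue <21,66,40,99,33,38>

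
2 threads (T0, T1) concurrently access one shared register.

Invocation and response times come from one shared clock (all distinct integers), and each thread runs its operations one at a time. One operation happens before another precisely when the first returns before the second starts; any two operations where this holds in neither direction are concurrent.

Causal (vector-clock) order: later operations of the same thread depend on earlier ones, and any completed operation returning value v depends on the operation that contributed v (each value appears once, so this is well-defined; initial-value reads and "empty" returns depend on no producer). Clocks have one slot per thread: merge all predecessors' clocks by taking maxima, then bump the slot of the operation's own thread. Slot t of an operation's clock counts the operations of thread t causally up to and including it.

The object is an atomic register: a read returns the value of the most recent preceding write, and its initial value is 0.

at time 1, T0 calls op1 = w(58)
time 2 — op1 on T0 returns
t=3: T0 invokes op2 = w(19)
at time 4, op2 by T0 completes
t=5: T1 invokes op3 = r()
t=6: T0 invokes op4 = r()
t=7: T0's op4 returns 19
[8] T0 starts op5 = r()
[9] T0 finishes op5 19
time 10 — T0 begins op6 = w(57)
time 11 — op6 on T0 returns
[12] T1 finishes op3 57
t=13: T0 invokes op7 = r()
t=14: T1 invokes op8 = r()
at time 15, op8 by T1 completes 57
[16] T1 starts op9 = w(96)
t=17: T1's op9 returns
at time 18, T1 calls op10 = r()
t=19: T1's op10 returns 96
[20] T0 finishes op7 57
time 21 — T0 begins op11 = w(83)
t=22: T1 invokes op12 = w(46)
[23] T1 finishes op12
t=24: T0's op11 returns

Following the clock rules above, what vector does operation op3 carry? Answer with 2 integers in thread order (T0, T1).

(5, 1)

VC(op1, invoked at 1): no causal predecessors; +1 on T0 → (1, 0)
from VC(op1)=(1, 0), op2 (invoked 3) maxes components and bumps T0 → (2, 0)
from VC(op2)=(2, 0), op4 (invoked 6) maxes components and bumps T0 → (3, 0)
from VC(op2)=(2, 0), VC(op4)=(3, 0), op5 (invoked 8) maxes components and bumps T0 → (4, 0)
from VC(op5)=(4, 0), op6 (invoked 10) maxes components and bumps T0 → (5, 0)
from VC(op6)=(5, 0), op3 (invoked 5) maxes components and bumps T1 → (5, 1)
from VC(op6)=(5, 0), op7 (invoked 13) maxes components and bumps T0 → (6, 0)
from VC(op3)=(5, 1), VC(op6)=(5, 0), op8 (invoked 14) maxes components and bumps T1 → (5, 2)
from VC(op7)=(6, 0), op11 (invoked 21) maxes components and bumps T0 → (7, 0)
from VC(op8)=(5, 2), op9 (invoked 16) maxes components and bumps T1 → (5, 3)
from VC(op9)=(5, 3), op10 (invoked 18) maxes components and bumps T1 → (5, 4)
from VC(op10)=(5, 4), op12 (invoked 22) maxes components and bumps T1 → (5, 5)
target: VC(op3) = (5, 1)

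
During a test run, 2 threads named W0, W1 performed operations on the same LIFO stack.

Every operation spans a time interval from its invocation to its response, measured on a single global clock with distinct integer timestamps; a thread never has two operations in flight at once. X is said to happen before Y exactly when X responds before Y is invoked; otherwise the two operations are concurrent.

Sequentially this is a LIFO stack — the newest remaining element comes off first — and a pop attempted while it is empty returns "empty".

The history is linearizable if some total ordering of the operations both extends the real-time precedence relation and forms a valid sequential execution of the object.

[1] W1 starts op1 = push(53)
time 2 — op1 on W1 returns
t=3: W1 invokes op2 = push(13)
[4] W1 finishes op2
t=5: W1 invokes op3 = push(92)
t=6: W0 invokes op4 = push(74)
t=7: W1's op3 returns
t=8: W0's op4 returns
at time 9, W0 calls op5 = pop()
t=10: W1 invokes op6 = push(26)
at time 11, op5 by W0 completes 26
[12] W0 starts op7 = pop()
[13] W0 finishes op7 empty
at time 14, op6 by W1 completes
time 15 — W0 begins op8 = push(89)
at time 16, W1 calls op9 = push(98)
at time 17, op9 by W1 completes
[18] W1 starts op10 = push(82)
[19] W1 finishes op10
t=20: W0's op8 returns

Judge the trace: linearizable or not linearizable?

events 1..12 are fine; event 13 — the response of op7 at time 13 — makes the prefix non-linearizable
6 completed operations, 2 real-time-consistent orders — every LIFO stack replay fails
including or dropping the 1 pending operation (op6) in any combination fails
sample order op1, op2, op3, op4, op5, op7 (pending dropped) stalls at step 5 — op5 pop() → 26 has no legal effect
sample order op1, op2, op4, op3, op5, op7 (pending dropped) stalls at step 5 — op5 pop() → 26 has no legal effect

not linearizable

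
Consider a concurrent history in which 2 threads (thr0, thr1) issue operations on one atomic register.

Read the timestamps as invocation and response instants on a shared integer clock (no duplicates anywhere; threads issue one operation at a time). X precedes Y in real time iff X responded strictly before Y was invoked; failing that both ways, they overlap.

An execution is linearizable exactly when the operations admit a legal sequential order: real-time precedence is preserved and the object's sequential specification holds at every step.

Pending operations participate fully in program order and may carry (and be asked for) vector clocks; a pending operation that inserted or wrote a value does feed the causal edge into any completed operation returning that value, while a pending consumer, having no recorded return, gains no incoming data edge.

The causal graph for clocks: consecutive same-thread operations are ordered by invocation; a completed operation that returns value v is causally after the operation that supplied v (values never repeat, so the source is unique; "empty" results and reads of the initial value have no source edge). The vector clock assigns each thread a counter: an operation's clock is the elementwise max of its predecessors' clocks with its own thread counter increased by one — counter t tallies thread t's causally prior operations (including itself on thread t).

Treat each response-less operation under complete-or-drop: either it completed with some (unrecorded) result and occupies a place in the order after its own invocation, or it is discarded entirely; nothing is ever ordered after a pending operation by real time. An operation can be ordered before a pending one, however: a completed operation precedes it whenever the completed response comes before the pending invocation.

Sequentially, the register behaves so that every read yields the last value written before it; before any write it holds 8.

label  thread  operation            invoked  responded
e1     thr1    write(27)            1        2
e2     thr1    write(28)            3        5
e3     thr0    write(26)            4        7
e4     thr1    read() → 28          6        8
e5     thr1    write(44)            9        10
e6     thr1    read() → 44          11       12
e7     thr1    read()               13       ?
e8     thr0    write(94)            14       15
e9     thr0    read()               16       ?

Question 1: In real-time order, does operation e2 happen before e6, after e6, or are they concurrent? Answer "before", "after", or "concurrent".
e2 spans [3,5], e6 spans [11,12]
resp(e2)=5 < inv(e6)=11

before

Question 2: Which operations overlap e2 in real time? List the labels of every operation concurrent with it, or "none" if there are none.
e2 spans [3,5]: anything still running between times 3 and 5 counts as concurrent
e1 [1,2]: before
e3 [4,7]: concurrent
e4 [6,8]: after
e5 [9,10]: after
e6 [11,12]: after
e7 [13,…): after
e8 [14,15]: after
e9 [16,…): after

e3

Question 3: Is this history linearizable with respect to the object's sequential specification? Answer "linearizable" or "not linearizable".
witness order: e1, e2, e4, e3, e5, e6, e7, e8
after step 1 (e1 write(27)): value 27
after step 2 (e2 write(28)): value 28
after step 3 (e4 read() → 28): value 28
after step 4 (e3 write(26)): value 26
after step 5 (e5 write(44)): value 44
after step 6 (e6 read() → 44): value 44
after step 7 (e7 read() (pending, included)): value 44
after step 8 (e8 write(94)): value 94

linearizable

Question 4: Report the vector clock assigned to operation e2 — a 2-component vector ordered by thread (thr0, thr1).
invoked at 1, e1 has no predecessors; its own thr1 bump gives (0, 1)
invoked at 4, e3 has no predecessors; its own thr0 bump gives (1, 0)
e2 (invocation 3): componentwise max over VC(e1)=(0, 1), +1 at thr1, giving (0, 2)
e8 (invocation 14): componentwise max over VC(e3)=(1, 0), +1 at thr0, giving (2, 0)
e4 (invocation 6): componentwise max over VC(e2)=(0, 2), +1 at thr1, giving (0, 3)
e9 (invocation 16): componentwise max over VC(e8)=(2, 0), +1 at thr0, giving (3, 0)
e5 (invocation 9): componentwise max over VC(e4)=(0, 3), +1 at thr1, giving (0, 4)
e6 (invocation 11): componentwise max over VC(e5)=(0, 4), +1 at thr1, giving (0, 5)
e7 (invocation 13): componentwise max over VC(e6)=(0, 5), +1 at thr1, giving (0, 6)
target: VC(e2) = (0, 2)

(0, 2)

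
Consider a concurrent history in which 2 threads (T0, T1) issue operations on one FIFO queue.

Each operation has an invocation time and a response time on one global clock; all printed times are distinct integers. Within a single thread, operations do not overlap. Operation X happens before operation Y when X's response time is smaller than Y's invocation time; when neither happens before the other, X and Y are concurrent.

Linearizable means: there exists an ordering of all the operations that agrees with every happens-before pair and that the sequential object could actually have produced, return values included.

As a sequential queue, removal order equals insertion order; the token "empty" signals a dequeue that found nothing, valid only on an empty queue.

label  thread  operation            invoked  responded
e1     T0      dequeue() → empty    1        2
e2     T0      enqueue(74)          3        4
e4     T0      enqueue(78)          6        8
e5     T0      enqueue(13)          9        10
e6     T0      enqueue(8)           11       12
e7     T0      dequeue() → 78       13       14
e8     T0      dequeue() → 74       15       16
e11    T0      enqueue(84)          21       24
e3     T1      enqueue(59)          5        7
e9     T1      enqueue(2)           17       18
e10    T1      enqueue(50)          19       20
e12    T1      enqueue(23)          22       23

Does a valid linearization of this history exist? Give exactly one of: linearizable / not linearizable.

events 1..13 are fine; event 14 — the response of e7 at time 14 — makes the prefix non-linearizable
every one of the 2 real-time-consistent orders over 7 completed FIFO queue ops fails the sequential spec
one such order, e1, e2, e3, e4, e5, e6, e7, breaks at step 7 where e7 dequeue() → 78 is illegal
one such order, e1, e2, e4, e3, e5, e6, e7, breaks at step 7 where e7 dequeue() → 78 is illegal

not linearizable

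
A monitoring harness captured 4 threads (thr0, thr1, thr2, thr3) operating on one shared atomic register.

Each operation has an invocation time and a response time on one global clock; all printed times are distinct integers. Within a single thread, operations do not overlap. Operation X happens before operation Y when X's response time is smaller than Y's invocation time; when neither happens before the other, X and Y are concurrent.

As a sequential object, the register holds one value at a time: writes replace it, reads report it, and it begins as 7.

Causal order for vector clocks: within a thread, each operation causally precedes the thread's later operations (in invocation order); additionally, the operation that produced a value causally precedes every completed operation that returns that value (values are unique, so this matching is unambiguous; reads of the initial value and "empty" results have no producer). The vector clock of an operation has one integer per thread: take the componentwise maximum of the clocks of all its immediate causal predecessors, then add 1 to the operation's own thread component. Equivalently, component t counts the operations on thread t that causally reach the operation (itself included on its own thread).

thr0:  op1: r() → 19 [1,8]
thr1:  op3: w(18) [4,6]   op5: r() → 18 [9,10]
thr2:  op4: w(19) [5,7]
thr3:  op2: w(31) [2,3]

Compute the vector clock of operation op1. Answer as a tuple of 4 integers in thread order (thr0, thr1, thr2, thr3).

invoked at 2, op2 has no predecessors; its own thr3 bump gives (0, 0, 0, 1)
invoked at 5, op4 has no predecessors; its own thr2 bump gives (0, 0, 1, 0)
invoked at 4, op3 has no predecessors; its own thr1 bump gives (0, 1, 0, 0)
op5 (invocation 9): componentwise max over VC(op3)=(0, 1, 0, 0), +1 at thr1, giving (0, 2, 0, 0)
op1 (invocation 1): componentwise max over VC(op4)=(0, 0, 1, 0), +1 at thr0, giving (1, 0, 1, 0)
target: VC(op1) = (1, 0, 1, 0)

(1, 0, 1, 0)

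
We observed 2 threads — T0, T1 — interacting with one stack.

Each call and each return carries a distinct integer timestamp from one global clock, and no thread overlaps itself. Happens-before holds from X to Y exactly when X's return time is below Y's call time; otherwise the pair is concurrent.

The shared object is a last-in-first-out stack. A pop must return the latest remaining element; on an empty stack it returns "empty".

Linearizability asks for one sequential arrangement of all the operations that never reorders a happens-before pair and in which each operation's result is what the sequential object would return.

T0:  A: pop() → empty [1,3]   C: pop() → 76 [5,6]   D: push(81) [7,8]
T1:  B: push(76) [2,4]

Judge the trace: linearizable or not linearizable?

linearizable

a witness: A, B, C, D
after step 1 (A pop() → empty): stack <>
after step 2 (B push(76)): stack <76>
after step 3 (C pop() → 76): stack <>
after step 4 (D push(81)): stack <81>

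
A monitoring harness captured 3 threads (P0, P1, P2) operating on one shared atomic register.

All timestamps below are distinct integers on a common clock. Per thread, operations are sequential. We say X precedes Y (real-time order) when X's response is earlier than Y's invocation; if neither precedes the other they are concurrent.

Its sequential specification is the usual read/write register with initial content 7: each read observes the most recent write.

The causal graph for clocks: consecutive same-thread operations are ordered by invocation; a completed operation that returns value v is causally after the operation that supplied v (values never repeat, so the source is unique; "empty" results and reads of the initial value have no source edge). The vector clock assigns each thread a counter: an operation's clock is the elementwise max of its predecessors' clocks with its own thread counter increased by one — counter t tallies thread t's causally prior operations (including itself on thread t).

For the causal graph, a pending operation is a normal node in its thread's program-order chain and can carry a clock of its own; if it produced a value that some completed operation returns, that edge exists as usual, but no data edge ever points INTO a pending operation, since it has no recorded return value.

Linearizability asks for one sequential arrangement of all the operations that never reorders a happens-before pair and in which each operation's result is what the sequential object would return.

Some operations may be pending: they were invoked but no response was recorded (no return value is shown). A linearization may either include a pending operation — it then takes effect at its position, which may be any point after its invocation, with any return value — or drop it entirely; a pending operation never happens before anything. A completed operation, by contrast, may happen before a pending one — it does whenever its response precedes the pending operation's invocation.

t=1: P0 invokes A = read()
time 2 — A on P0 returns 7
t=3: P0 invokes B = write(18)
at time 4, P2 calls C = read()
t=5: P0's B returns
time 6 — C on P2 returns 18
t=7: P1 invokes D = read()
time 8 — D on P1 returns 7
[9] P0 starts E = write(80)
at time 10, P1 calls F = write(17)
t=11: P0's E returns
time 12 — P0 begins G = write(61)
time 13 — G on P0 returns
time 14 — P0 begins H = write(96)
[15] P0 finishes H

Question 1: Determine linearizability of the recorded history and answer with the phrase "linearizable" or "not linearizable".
the violation lands at event 8, D's response at time 8: events 1..7 linearize, events 1..8 do not
every one of the 2 real-time-consistent orders over 4 completed atomic register ops fails the sequential spec
e.g. A, B, C, D: illegal at step 4, since D read() → 7 cannot apply there
e.g. A, C, B, D: illegal at step 2, since C read() → 18 cannot apply there

not linearizable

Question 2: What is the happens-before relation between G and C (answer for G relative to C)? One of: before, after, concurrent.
G spans [12,13], C spans [4,6]
resp(C)=6 < inv(G)=12

after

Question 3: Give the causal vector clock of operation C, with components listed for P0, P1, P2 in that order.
VC(D, invoked at 7): no causal predecessors; +1 on P1 → (0, 1, 0)
VC(A, invoked at 1): no causal predecessors; +1 on P0 → (1, 0, 0)
from VC(D)=(0, 1, 0), F (invoked 10) maxes components and bumps P1 → (0, 2, 0)
from VC(A)=(1, 0, 0), B (invoked 3) maxes components and bumps P0 → (2, 0, 0)
from VC(B)=(2, 0, 0), C (invoked 4) maxes components and bumps P2 → (2, 0, 1)
from VC(B)=(2, 0, 0), E (invoked 9) maxes components and bumps P0 → (3, 0, 0)
from VC(E)=(3, 0, 0), G (invoked 12) maxes components and bumps P0 → (4, 0, 0)
from VC(G)=(4, 0, 0), H (invoked 14) maxes components and bumps P0 → (5, 0, 0)
target: VC(C) = (2, 0, 1)

(2, 0, 1)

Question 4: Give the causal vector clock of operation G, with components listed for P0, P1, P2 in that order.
invoked at 7, D has no predecessors; its own P1 bump gives (0, 1, 0)
invoked at 1, A has no predecessors; its own P0 bump gives (1, 0, 0)
F, invoked 10, takes VC(D)=(0, 1, 0) under max, adds 1 for P1 → (0, 2, 0)
B, invoked 3, takes VC(A)=(1, 0, 0) under max, adds 1 for P0 → (2, 0, 0)
C, invoked 4, takes VC(B)=(2, 0, 0) under max, adds 1 for P2 → (2, 0, 1)
E, invoked 9, takes VC(B)=(2, 0, 0) under max, adds 1 for P0 → (3, 0, 0)
G, invoked 12, takes VC(E)=(3, 0, 0) under max, adds 1 for P0 → (4, 0, 0)
H, invoked 14, takes VC(G)=(4, 0, 0) under max, adds 1 for P0 → (5, 0, 0)
target: VC(G) = (4, 0, 0)

(4, 0, 0)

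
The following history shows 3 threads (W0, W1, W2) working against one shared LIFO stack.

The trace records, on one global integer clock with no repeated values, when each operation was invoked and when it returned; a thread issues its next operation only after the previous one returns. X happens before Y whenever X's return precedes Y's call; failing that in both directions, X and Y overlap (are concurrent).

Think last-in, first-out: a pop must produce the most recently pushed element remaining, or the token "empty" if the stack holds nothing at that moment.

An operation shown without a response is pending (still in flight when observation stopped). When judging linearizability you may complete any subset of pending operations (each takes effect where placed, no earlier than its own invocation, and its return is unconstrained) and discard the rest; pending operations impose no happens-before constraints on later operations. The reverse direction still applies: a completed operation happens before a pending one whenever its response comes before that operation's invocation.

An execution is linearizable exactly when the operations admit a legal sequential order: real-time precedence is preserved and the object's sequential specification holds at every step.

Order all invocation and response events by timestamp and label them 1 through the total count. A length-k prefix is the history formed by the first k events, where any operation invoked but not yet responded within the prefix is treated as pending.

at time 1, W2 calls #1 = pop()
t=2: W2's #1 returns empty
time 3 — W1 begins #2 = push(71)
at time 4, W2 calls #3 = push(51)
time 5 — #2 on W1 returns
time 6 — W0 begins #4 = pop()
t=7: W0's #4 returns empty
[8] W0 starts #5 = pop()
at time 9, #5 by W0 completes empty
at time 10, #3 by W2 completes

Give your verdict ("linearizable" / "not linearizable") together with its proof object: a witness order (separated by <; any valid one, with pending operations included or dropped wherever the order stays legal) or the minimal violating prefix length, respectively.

events 1..6 are fine; event 7 — the response of #4 at time 7 — makes the prefix non-linearizable
a single order respects real time; the 3 completed LIFO stack operations fail replay along it
every completion of the 1 pending operation (#3) was checked; none linearizes
e.g. #1, #2, #4 (pending dropped): illegal at step 3, since #4 pop() → empty cannot apply there

not linearizable — minimal violating prefix: 7 events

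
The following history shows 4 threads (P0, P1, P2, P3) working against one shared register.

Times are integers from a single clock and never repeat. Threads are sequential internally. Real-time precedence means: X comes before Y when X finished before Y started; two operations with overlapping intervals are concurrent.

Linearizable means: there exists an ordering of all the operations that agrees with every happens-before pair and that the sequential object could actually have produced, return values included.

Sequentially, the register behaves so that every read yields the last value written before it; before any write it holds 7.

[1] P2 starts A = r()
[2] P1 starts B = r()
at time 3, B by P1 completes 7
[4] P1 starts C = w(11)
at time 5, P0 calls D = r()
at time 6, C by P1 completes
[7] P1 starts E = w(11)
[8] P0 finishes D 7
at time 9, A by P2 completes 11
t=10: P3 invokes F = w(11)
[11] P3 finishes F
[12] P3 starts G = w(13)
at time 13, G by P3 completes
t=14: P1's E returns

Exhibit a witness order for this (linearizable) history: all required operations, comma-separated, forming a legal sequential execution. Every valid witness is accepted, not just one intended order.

B, D, C, A, E, F, G

after step 1 (B r() → 7): value 7
after step 2 (D r() → 7): value 7
after step 3 (C w(11)): value 11
after step 4 (A r() → 11): value 11
after step 5 (E w(11)): value 11
after step 6 (F w(11)): value 11
after step 7 (G w(13)): value 13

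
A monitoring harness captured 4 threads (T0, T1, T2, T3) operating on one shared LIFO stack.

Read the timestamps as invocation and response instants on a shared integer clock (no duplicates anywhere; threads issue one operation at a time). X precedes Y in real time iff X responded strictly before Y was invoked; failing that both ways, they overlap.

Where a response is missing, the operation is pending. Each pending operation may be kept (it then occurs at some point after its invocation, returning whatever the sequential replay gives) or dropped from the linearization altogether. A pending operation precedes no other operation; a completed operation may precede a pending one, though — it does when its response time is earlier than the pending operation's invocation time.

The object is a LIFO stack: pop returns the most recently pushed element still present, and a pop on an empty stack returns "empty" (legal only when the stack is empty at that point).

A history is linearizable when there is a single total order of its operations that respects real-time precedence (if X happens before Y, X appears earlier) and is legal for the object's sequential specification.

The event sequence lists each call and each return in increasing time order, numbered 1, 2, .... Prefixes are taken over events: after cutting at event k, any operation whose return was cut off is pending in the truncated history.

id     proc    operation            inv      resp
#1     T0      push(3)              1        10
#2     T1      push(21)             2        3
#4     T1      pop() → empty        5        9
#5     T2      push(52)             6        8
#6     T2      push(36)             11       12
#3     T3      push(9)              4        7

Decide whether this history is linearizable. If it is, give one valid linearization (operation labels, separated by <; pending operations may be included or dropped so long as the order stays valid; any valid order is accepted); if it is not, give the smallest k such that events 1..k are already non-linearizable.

already the first 9 events (up to #4's response at time 9) admit no linearization; the first 8 still do
no legal order exists: 6 real-time-consistent candidates over 4 completed LIFO stack operations, all rejected
every completion of the 1 pending operation (#1) was checked; none linearizes
for example #2, #3, #4, #5 (pending dropped) fails at step 3: #4 pop() → empty is not legal there
for example #2, #3, #5, #4 (pending dropped) fails at step 4: #4 pop() → empty is not legal there

not linearizable — minimal violating prefix: 9 events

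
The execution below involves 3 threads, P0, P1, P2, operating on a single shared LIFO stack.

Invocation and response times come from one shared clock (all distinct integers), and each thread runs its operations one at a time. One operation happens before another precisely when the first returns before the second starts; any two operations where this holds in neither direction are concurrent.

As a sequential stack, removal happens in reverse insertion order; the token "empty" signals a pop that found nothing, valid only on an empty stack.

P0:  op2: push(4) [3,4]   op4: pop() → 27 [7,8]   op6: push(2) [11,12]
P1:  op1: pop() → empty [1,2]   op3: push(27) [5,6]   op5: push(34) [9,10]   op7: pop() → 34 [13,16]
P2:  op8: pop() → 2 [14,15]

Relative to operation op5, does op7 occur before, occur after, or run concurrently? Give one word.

op7 spans [13,16], op5 spans [9,10]
resp(op5)=10 < inv(op7)=13

after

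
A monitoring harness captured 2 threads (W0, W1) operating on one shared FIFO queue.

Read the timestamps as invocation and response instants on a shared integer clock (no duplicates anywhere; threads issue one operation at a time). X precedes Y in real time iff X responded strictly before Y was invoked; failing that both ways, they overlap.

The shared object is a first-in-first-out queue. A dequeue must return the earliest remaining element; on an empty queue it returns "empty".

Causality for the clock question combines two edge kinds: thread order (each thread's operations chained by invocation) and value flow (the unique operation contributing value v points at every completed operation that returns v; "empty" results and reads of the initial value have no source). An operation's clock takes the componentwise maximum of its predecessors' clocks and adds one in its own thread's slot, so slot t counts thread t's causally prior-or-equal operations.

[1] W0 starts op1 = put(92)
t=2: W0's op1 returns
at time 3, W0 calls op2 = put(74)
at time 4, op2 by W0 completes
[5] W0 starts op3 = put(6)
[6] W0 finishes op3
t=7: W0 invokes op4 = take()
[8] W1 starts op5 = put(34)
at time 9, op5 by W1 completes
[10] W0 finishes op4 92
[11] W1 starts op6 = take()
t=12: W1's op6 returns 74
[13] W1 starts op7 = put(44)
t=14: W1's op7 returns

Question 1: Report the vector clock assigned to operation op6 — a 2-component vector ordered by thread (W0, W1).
(2, 2)

op5 (invocation 8): nothing precedes it; W1's component alone gives (0, 1)
op1 (invocation 1): nothing precedes it; W0's component alone gives (1, 0)
op2, invoked 3, takes VC(op1)=(1, 0) under max, adds 1 for W0 → (2, 0)
op3, invoked 5, takes VC(op2)=(2, 0) under max, adds 1 for W0 → (3, 0)
op6, invoked 11, takes VC(op2)=(2, 0), VC(op5)=(0, 1) under max, adds 1 for W1 → (2, 2)
op4, invoked 7, takes VC(op1)=(1, 0), VC(op3)=(3, 0) under max, adds 1 for W0 → (4, 0)
op7, invoked 13, takes VC(op6)=(2, 2) under max, adds 1 for W1 → (2, 3)
target: VC(op6) = (2, 2)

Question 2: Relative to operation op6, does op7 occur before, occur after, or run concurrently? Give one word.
after

op7 spans [13,14], op6 spans [11,12]
resp(op6)=12 < inv(op7)=13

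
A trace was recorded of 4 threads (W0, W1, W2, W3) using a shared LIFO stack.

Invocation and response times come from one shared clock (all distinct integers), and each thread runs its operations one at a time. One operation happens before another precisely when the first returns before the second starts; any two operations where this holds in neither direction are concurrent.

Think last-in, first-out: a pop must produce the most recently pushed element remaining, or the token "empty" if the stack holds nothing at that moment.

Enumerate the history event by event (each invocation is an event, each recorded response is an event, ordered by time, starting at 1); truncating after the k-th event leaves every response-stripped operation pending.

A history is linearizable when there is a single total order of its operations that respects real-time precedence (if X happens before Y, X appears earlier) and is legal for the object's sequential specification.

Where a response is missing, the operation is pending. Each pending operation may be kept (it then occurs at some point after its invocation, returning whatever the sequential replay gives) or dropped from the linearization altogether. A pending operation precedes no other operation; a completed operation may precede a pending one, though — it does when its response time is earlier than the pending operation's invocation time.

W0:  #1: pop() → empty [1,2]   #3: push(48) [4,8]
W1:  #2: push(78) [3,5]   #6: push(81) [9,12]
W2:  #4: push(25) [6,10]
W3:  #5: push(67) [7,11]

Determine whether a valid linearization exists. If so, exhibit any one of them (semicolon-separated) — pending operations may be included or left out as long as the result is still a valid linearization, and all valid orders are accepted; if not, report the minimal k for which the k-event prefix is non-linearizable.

linearizable — witness: #1; #2; #3; #4; #5; #6

after step 1 (#1 pop() → empty): stack <>
after step 2 (#2 push(78)): stack <78>
after step 3 (#3 push(48)): stack <78,48>
after step 4 (#4 push(25)): stack <78,48,25>
after step 5 (#5 push(67)): stack <78,48,25,67>
after step 6 (#6 push(81)): stack <78,48,25,67,81>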